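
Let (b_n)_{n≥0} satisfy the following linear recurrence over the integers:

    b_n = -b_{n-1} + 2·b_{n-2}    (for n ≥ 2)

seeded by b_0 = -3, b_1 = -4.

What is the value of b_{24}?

5592402

b_2 = -1·-4 + 2·-3 = -2
b_3 = -1·-2 + 2·-4 = -6
b_4 = -1·-6 + 2·-2 = 2
b_5 = -1·2 + 2·-6 = -14
b_6 = -1·-14 + 2·2 = 18
b_7 = -1·18 + 2·-14 = -46
b_8 = -1·-46 + 2·18 = 82
b_9 = -1·82 + 2·-46 = -174
b_10 = -1·-174 + 2·82 = 338
b_11 = -1·338 + 2·-174 = -686
b_12 = -1·-686 + 2·338 = 1362
b_13 = -1·1362 + 2·-686 = -2734
b_14 = -1·-2734 + 2·1362 = 5458
b_15 = -1·5458 + 2·-2734 = -10926
b_16 = -1·-10926 + 2·5458 = 21842
b_17 = -1·21842 + 2·-10926 = -43694
b_18 = -1·-43694 + 2·21842 = 87378
b_19 = -1·87378 + 2·-43694 = -174766
b_20 = -1·-174766 + 2·87378 = 349522
b_21 = -1·349522 + 2·-174766 = -699054
b_22 = -1·-699054 + 2·349522 = 1398098
b_23 = -1·1398098 + 2·-699054 = -2796206
b_24 = -1·-2796206 + 2·1398098 = 5592402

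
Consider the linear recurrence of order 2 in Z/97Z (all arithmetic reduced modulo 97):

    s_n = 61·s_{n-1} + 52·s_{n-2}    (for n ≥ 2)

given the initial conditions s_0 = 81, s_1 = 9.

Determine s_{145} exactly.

s_2 = 61·9 + 52·81 = 8
s_3 = 61·8 + 52·9 = 83
s_4 = 61·83 + 52·8 = 47
s_5 = 61·47 + 52·83 = 5
s_6 = 61·5 + 52·47 = 33
s_7 = 61·33 + 52·5 = 42
s_8 = 61·42 + 52·33 = 10
s_9 = 61·10 + 52·42 = 78
s_10 = 61·78 + 52·10 = 40
s_11 = 61·40 + 52·78 = 94
s_12 = 61·94 + 52·40 = 54
s_13 = 61·54 + 52·94 = 34
s_14 = 61·34 + 52·54 = 32
s_15 = 61·32 + 52·34 = 34
s_16 = 61·34 + 52·32 = 52
s_17 = 61·52 + 52·34 = 90
s_18 = 61·90 + 52·52 = 46
s_19 = 61·46 + 52·90 = 17
s_20 = 61·17 + 52·46 = 34
s_21 = 61·34 + 52·17 = 48
s_22 = 61·48 + 52·34 = 40
s_23 = 61·40 + 52·48 = 86
s_24 = 61·86 + 52·40 = 51
s_25 = 61·51 + 52·86 = 17
s_26 = 61·17 + 52·51 = 3
s_27 = 61·3 + 52·17 = 0
s_28 = 61·0 + 52·3 = 59
s_29 = 61·59 + 52·0 = 10
s_30 = 61·10 + 52·59 = 89
s_31 = 61·89 + 52·10 = 32
s_32 = 61·32 + 52·89 = 81
s_33 = 61·81 + 52·32 = 9
(s_32, s_33) = (81, 9) = (s_0, s_1), so the sequence has period 32.
145 ≡ 17 (mod 32), hence s_145 = s_17 = 90.

90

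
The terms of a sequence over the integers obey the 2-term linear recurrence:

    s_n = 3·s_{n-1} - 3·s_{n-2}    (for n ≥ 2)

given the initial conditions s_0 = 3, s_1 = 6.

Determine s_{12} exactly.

s_2 = 3·6 + -3·3 = 9
s_3 = 3·9 + -3·6 = 9
s_4 = 3·9 + -3·9 = 0
s_5 = 3·0 + -3·9 = -27
s_6 = 3·-27 + -3·0 = -81
s_7 = 3·-81 + -3·-27 = -162
s_8 = 3·-162 + -3·-81 = -243
s_9 = 3·-243 + -3·-162 = -243
s_10 = 3·-243 + -3·-243 = 0
s_11 = 3·0 + -3·-243 = 729
s_12 = 3·729 + -3·0 = 2187

2187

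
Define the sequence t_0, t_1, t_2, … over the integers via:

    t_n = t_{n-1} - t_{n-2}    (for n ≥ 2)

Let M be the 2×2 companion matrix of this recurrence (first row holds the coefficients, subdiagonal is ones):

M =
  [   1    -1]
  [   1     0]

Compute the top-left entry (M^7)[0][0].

(M^7)[0][0] is the top entry after applying M 7 times to the unit state (1, 0). Equivalently it is h_{8} for the auxiliary sequence (h_n) obeying the same recurrence with h_1 = 1 and h_i = 0 for 0 ≤ i < 1:
h_2 = 1·1 + -1·0 = 1
h_3 = 1·1 + -1·1 = 0
h_4 = 1·0 + -1·1 = -1
h_5 = 1·-1 + -1·0 = -1
h_6 = 1·-1 + -1·-1 = 0
h_7 = 1·0 + -1·-1 = 1
h_8 = 1·1 + -1·0 = 1

1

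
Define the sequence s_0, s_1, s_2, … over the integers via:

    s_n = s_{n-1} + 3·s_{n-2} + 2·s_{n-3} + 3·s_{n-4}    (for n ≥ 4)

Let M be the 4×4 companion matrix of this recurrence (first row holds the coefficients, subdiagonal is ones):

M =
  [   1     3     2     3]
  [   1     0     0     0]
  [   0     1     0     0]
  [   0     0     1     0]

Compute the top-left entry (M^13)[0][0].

(M^13)[0][0] is the top entry after applying M 13 times to the unit state (1, 0, 0, 0). Equivalently it is h_{16} for the auxiliary sequence (h_n) obeying the same recurrence with h_3 = 1 and h_i = 0 for 0 ≤ i < 3:
h_4 = 1·1 + 3·0 + 2·0 + 3·0 = 1
h_5 = 1·1 + 3·1 + 2·0 + 3·0 = 4
h_6 = 1·4 + 3·1 + 2·1 + 3·0 = 9
h_7 = 1·9 + 3·4 + 2·1 + 3·1 = 26
h_8 = 1·26 + 3·9 + 2·4 + 3·1 = 64
h_9 = 1·64 + 3·26 + 2·9 + 3·4 = 172
h_10 = 1·172 + 3·64 + 2·26 + 3·9 = 443
h_11 = 1·443 + 3·172 + 2·64 + 3·26 = 1165
h_12 = 1·1165 + 3·443 + 2·172 + 3·64 = 3030
h_13 = 1·3030 + 3·1165 + 2·443 + 3·172 = 7927
h_14 = 1·7927 + 3·3030 + 2·1165 + 3·443 = 20676
h_15 = 1·20676 + 3·7927 + 2·3030 + 3·1165 = 54012
h_16 = 1·54012 + 3·20676 + 2·7927 + 3·3030 = 140984

140984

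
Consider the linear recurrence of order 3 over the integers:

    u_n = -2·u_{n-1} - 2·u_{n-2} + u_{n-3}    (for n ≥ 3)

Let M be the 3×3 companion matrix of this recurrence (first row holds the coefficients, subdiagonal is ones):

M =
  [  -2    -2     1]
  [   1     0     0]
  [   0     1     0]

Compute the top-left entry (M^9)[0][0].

(M^9)[0][0] is the top entry after applying M 9 times to the unit state (1, 0, 0). Equivalently it is h_{11} for the auxiliary sequence (h_n) obeying the same recurrence with h_2 = 1 and h_i = 0 for 0 ≤ i < 2:
h_3 = -2·1 + -2·0 + 1·0 = -2
h_4 = -2·-2 + -2·1 + 1·0 = 2
h_5 = -2·2 + -2·-2 + 1·1 = 1
h_6 = -2·1 + -2·2 + 1·-2 = -8
h_7 = -2·-8 + -2·1 + 1·2 = 16
h_8 = -2·16 + -2·-8 + 1·1 = -15
h_9 = -2·-15 + -2·16 + 1·-8 = -10
h_10 = -2·-10 + -2·-15 + 1·16 = 66
h_11 = -2·66 + -2·-10 + 1·-15 = -127

-127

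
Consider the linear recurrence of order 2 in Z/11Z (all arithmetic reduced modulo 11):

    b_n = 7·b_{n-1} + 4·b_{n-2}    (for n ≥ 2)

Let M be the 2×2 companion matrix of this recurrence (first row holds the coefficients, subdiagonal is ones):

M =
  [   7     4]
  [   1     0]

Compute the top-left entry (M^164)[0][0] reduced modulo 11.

3

(M^164)[0][0] is the top entry after applying M 164 times to the unit state (1, 0). Equivalently it is h_{165} for the auxiliary sequence (h_n) obeying the same recurrence with h_1 = 1 and h_i = 0 for 0 ≤ i < 1:
h_2 = 7·1 + 4·0 = 7
h_3 = 7·7 + 4·1 = 9
h_4 = 7·9 + 4·7 = 3
h_5 = 7·3 + 4·9 = 2
h_6 = 7·2 + 4·3 = 4
h_7 = 7·4 + 4·2 = 3
h_8 = 7·3 + 4·4 = 4
h_9 = 7·4 + 4·3 = 7
h_10 = 7·7 + 4·4 = 10
h_11 = 7·10 + 4·7 = 10
h_12 = 7·10 + 4·10 = 0
h_13 = 7·0 + 4·10 = 7
h_14 = 7·7 + 4·0 = 5
h_15 = 7·5 + 4·7 = 8
h_16 = 7·8 + 4·5 = 10
h_17 = 7·10 + 4·8 = 3
h_18 = 7·3 + 4·10 = 6
h_19 = 7·6 + 4·3 = 10
h_20 = 7·10 + 4·6 = 6
h_21 = 7·6 + 4·10 = 5
h_22 = 7·5 + 4·6 = 4
h_23 = 7·4 + 4·5 = 4
h_24 = 7·4 + 4·4 = 0
h_25 = 7·0 + 4·4 = 5
h_26 = 7·5 + 4·0 = 2
h_27 = 7·2 + 4·5 = 1
h_28 = 7·1 + 4·2 = 4
h_29 = 7·4 + 4·1 = 10
h_30 = 7·10 + 4·4 = 9
h_31 = 7·9 + 4·10 = 4
h_32 = 7·4 + 4·9 = 9
h_33 = 7·9 + 4·4 = 2
h_34 = 7·2 + 4·9 = 6
h_35 = 7·6 + 4·2 = 6
h_36 = 7·6 + 4·6 = 0
h_37 = 7·0 + 4·6 = 2
h_38 = 7·2 + 4·0 = 3
h_39 = 7·3 + 4·2 = 7
h_40 = 7·7 + 4·3 = 6
h_41 = 7·6 + 4·7 = 4
h_42 = 7·4 + 4·6 = 8
h_43 = 7·8 + 4·4 = 6
h_44 = 7·6 + 4·8 = 8
h_45 = 7·8 + 4·6 = 3
h_46 = 7·3 + 4·8 = 9
h_47 = 7·9 + 4·3 = 9
h_48 = 7·9 + 4·9 = 0
h_49 = 7·0 + 4·9 = 3
h_50 = 7·3 + 4·0 = 10
h_51 = 7·10 + 4·3 = 5
h_52 = 7·5 + 4·10 = 9
h_53 = 7·9 + 4·5 = 6
h_54 = 7·6 + 4·9 = 1
h_55 = 7·1 + 4·6 = 9
h_56 = 7·9 + 4·1 = 1
h_57 = 7·1 + 4·9 = 10
h_58 = 7·10 + 4·1 = 8
h_59 = 7·8 + 4·10 = 8
h_60 = 7·8 + 4·8 = 0
h_61 = 7·0 + 4·8 = 10
h_62 = 7·10 + 4·0 = 4
h_63 = 7·4 + 4·10 = 2
h_64 = 7·2 + 4·4 = 8
h_65 = 7·8 + 4·2 = 9
h_66 = 7·9 + 4·8 = 7
h_67 = 7·7 + 4·9 = 8
h_68 = 7·8 + 4·7 = 7
h_69 = 7·7 + 4·8 = 4
h_70 = 7·4 + 4·7 = 1
h_71 = 7·1 + 4·4 = 1
h_72 = 7·1 + 4·1 = 0
h_73 = 7·0 + 4·1 = 4
h_74 = 7·4 + 4·0 = 6
h_75 = 7·6 + 4·4 = 3
h_76 = 7·3 + 4·6 = 1
h_77 = 7·1 + 4·3 = 8
h_78 = 7·8 + 4·1 = 5
h_79 = 7·5 + 4·8 = 1
h_80 = 7·1 + 4·5 = 5
h_81 = 7·5 + 4·1 = 6
h_82 = 7·6 + 4·5 = 7
h_83 = 7·7 + 4·6 = 7
h_84 = 7·7 + 4·7 = 0
h_85 = 7·0 + 4·7 = 6
h_86 = 7·6 + 4·0 = 9
h_87 = 7·9 + 4·6 = 10
h_88 = 7·10 + 4·9 = 7
h_89 = 7·7 + 4·10 = 1
h_90 = 7·1 + 4·7 = 2
h_91 = 7·2 + 4·1 = 7
h_92 = 7·7 + 4·2 = 2
h_93 = 7·2 + 4·7 = 9
h_94 = 7·9 + 4·2 = 5
h_95 = 7·5 + 4·9 = 5
h_96 = 7·5 + 4·5 = 0
h_97 = 7·0 + 4·5 = 9
h_98 = 7·9 + 4·0 = 8
h_99 = 7·8 + 4·9 = 4
h_100 = 7·4 + 4·8 = 5
h_101 = 7·5 + 4·4 = 7
h_102 = 7·7 + 4·5 = 3
h_103 = 7·3 + 4·7 = 5
h_104 = 7·5 + 4·3 = 3
h_105 = 7·3 + 4·5 = 8
h_106 = 7·8 + 4·3 = 2
h_107 = 7·2 + 4·8 = 2
h_108 = 7·2 + 4·2 = 0
h_109 = 7·0 + 4·2 = 8
h_110 = 7·8 + 4·0 = 1
h_111 = 7·1 + 4·8 = 6
h_112 = 7·6 + 4·1 = 2
h_113 = 7·2 + 4·6 = 5
h_114 = 7·5 + 4·2 = 10
h_115 = 7·10 + 4·5 = 2
h_116 = 7·2 + 4·10 = 10
h_117 = 7·10 + 4·2 = 1
h_118 = 7·1 + 4·10 = 3
h_119 = 7·3 + 4·1 = 3
h_120 = 7·3 + 4·3 = 0
h_121 = 7·0 + 4·3 = 1
h_122 = 7·1 + 4·0 = 7
h_123 = 7·7 + 4·1 = 9
h_124 = 7·9 + 4·7 = 3
h_125 = 7·3 + 4·9 = 2
h_126 = 7·2 + 4·3 = 4
h_127 = 7·4 + 4·2 = 3
h_128 = 7·3 + 4·4 = 4
h_129 = 7·4 + 4·3 = 7
h_130 = 7·7 + 4·4 = 10
h_131 = 7·10 + 4·7 = 10
h_132 = 7·10 + 4·10 = 0
h_133 = 7·0 + 4·10 = 7
h_134 = 7·7 + 4·0 = 5
h_135 = 7·5 + 4·7 = 8
h_136 = 7·8 + 4·5 = 10
h_137 = 7·10 + 4·8 = 3
h_138 = 7·3 + 4·10 = 6
h_139 = 7·6 + 4·3 = 10
h_140 = 7·10 + 4·6 = 6
h_141 = 7·6 + 4·10 = 5
h_142 = 7·5 + 4·6 = 4
h_143 = 7·4 + 4·5 = 4
h_144 = 7·4 + 4·4 = 0
h_145 = 7·0 + 4·4 = 5
h_146 = 7·5 + 4·0 = 2
h_147 = 7·2 + 4·5 = 1
h_148 = 7·1 + 4·2 = 4
h_149 = 7·4 + 4·1 = 10
h_150 = 7·10 + 4·4 = 9
h_151 = 7·9 + 4·10 = 4
h_152 = 7·4 + 4·9 = 9
h_153 = 7·9 + 4·4 = 2
h_154 = 7·2 + 4·9 = 6
h_155 = 7·6 + 4·2 = 6
h_156 = 7·6 + 4·6 = 0
h_157 = 7·0 + 4·6 = 2
h_158 = 7·2 + 4·0 = 3
h_159 = 7·3 + 4·2 = 7
h_160 = 7·7 + 4·3 = 6
h_161 = 7·6 + 4·7 = 4
h_162 = 7·4 + 4·6 = 8
h_163 = 7·8 + 4·4 = 6
h_164 = 7·6 + 4·8 = 8
h_165 = 7·8 + 4·6 = 3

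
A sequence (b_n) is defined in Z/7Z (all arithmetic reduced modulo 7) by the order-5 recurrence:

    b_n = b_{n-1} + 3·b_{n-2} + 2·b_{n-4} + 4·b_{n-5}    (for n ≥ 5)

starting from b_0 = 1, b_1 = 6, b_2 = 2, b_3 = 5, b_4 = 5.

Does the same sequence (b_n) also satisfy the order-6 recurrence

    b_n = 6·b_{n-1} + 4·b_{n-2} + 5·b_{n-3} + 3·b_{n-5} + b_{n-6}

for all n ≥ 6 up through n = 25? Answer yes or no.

Terms b_0..b_25: 1, 6, 2, 5, 5, 1, 2, 2, 3, 3, 6, 6, 3, 4, 2, 1, 2, 4, 2, 3, 3, 0, 1, 1, 1, 2
n=6: candidate gives 0, actual b_6 = 2 ✗

no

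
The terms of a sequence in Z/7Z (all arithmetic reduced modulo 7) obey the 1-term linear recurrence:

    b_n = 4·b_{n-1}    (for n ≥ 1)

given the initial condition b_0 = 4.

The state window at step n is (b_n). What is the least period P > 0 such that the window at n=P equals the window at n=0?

n=0: window = (4)
n=1: window = (2)
n=2: window = (1)
n=3: window = (4)
window at n=3 equals window at n=0 → period = 3

3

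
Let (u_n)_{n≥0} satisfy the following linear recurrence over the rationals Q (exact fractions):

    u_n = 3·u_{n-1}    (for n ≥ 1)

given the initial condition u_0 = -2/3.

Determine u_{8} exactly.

u_1 = 3·-2/3 = -2
u_2 = 3·-2 = -6
u_3 = 3·-6 = -18
u_4 = 3·-18 = -54
u_5 = 3·-54 = -162
u_6 = 3·-162 = -486
u_7 = 3·-486 = -1458
u_8 = 3·-1458 = -4374

-4374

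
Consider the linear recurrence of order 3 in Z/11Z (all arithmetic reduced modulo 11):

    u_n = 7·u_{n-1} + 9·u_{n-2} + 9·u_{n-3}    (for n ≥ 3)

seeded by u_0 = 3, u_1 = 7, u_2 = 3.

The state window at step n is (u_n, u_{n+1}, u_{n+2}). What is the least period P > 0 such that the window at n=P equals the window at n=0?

120

n=0: window = (3, 7, 3)
n=1: window = (7, 3, 1)
n=2: window = (3, 1, 9)
n=3: window = (1, 9, 0)
n=4: window = (9, 0, 2)
n=5: window = (0, 2, 7)
n=6: window = (2, 7, 1)
n=7: window = (7, 1, 0)
n=8: window = (1, 0, 6)
n=9: window = (0, 6, 7)
n=10: window = (6, 7, 4)
n=11: window = (7, 4, 2)
n=12: window = (4, 2, 3)
n=13: window = (2, 3, 9)
n=14: window = (3, 9, 9)
n=15: window = (9, 9, 6)
n=16: window = (9, 6, 6)
n=17: window = (6, 6, 1)
n=18: window = (6, 1, 5)
n=19: window = (1, 5, 10)
n=20: window = (5, 10, 3)
n=21: window = (10, 3, 2)
n=22: window = (3, 2, 10)
n=23: window = (2, 10, 5)
n=24: window = (10, 5, 0)
n=25: window = (5, 0, 3)
n=26: window = (0, 3, 0)
n=27: window = (3, 0, 5)
n=28: window = (0, 5, 7)
n=29: window = (5, 7, 6)
n=30: window = (7, 6, 7)
n=31: window = (6, 7, 1)
n=32: window = (7, 1, 3)
n=33: window = (1, 3, 5)
n=34: window = (3, 5, 5)
n=35: window = (5, 5, 8)
n=36: window = (5, 8, 3)
n=37: window = (8, 3, 6)
n=38: window = (3, 6, 9)
n=39: window = (6, 9, 1)
n=40: window = (9, 1, 10)
…
n=118: window = (9, 9, 3)
n=119: window = (9, 3, 7)
n=120: window = (3, 7, 3)
window at n=120 equals window at n=0 → period = 120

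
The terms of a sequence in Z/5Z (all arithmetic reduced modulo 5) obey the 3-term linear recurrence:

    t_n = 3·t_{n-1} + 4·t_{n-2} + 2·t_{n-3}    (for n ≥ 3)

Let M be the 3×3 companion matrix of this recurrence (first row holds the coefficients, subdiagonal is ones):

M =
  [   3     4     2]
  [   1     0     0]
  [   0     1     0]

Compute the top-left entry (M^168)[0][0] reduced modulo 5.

0

(M^168)[0][0] is the top entry after applying M 168 times to the unit state (1, 0, 0). Equivalently it is h_{170} for the auxiliary sequence (h_n) obeying the same recurrence with h_2 = 1 and h_i = 0 for 0 ≤ i < 2:
h_3 = 3·1 + 4·0 + 2·0 = 3
h_4 = 3·3 + 4·1 + 2·0 = 3
h_5 = 3·3 + 4·3 + 2·1 = 3
h_6 = 3·3 + 4·3 + 2·3 = 2
h_7 = 3·2 + 4·3 + 2·3 = 4
h_8 = 3·4 + 4·2 + 2·3 = 1
Continuing the recurrence:
  h_9 = 3;  h_10 = 1;  h_11 = 2;  h_12 = 1;  h_13 = 3;  h_14 = 2
  h_15 = 0;  h_16 = 4;  h_17 = 1;  h_18 = 4;  h_19 = 4;  h_20 = 0
  h_21 = 4;  h_22 = 0;  h_23 = 1;  h_24 = 1;  h_25 = 2;  h_26 = 2
  h_27 = 1;  h_28 = 0;  h_29 = 3;  h_30 = 1;  h_31 = 0;  h_32 = 0
  h_33 = 2;  h_34 = 1;  h_35 = 1;  h_36 = 1;  h_37 = 4;  h_38 = 3
  h_39 = 2;  h_40 = 1;  h_41 = 2;  h_42 = 4;  h_43 = 2;  h_44 = 1
  h_45 = 4;  h_46 = 0;  h_47 = 3;  h_48 = 2;  h_49 = 3;  h_50 = 3
  h_51 = 0;  h_52 = 3;  h_53 = 0;  h_54 = 2;  h_55 = 2;  h_56 = 4
  h_57 = 4;  h_58 = 2;  h_59 = 0;  h_60 = 1;  h_61 = 2;  h_62 = 0
  h_63 = 0;  h_64 = 4;  h_65 = 2;  h_66 = 2;  h_67 = 2;  h_68 = 3
  h_69 = 1;  h_70 = 4;  h_71 = 2;  h_72 = 4;  h_73 = 3;  h_74 = 4
  h_75 = 2;  h_76 = 3;  h_77 = 0;  h_78 = 1;  h_79 = 4;  h_80 = 1
  h_81 = 1;  h_82 = 0;  h_83 = 1;  h_84 = 0;  h_85 = 4;  h_86 = 4
  h_87 = 3;  h_88 = 3;  h_89 = 4;  h_90 = 0;  h_91 = 2;  h_92 = 4
  h_93 = 0;  h_94 = 0;  h_95 = 3;  h_96 = 4;  h_97 = 4;  h_98 = 4
  h_99 = 1;  h_100 = 2;  h_101 = 3;  h_102 = 4;  h_103 = 3;  h_104 = 1
  h_105 = 3;  h_106 = 4;  h_107 = 1;  h_108 = 0;  h_109 = 2;  h_110 = 3
  h_111 = 2;  h_112 = 2;  h_113 = 0;  h_114 = 2;  h_115 = 0;  h_116 = 3
  h_117 = 3;  h_118 = 1;  h_119 = 1;  h_120 = 3;  h_121 = 0;  h_122 = 4
  h_123 = 3;  h_124 = 0;  h_125 = 0;  h_126 = 1;  h_127 = 3;  h_128 = 3
  h_129 = 3;  h_130 = 2;  h_131 = 4;  h_132 = 1;  h_133 = 3;  h_134 = 1
  h_135 = 2;  h_136 = 1;  h_137 = 3;  h_138 = 2;  h_139 = 0;  h_140 = 4
  h_141 = 1;  h_142 = 4;  h_143 = 4;  h_144 = 0;  h_145 = 4;  h_146 = 0
  h_147 = 1;  h_148 = 1;  h_149 = 2;  h_150 = 2;  h_151 = 1;  h_152 = 0
  h_153 = 3;  h_154 = 1;  h_155 = 0;  h_156 = 0;  h_157 = 2;  h_158 = 1
  h_159 = 1;  h_160 = 1;  h_161 = 4;  h_162 = 3;  h_163 = 2;  h_164 = 1
  h_165 = 2;  h_166 = 4;  h_167 = 2;  h_168 = 1
h_169 = 3·1 + 4·2 + 2·4 = 4
h_170 = 3·4 + 4·1 + 2·2 = 0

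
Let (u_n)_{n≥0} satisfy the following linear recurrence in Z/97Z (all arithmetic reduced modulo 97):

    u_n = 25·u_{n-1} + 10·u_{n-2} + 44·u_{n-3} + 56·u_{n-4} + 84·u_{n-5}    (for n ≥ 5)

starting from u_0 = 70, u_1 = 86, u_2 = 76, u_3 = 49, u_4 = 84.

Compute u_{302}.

50

u_5 = 25·84 + 10·49 + 44·76 + 56·86 + 84·70 = 43
u_6 = 25·43 + 10·84 + 44·49 + 56·76 + 84·86 = 31
u_7 = 25·31 + 10·43 + 44·84 + 56·49 + 84·76 = 61
u_8 = 25·61 + 10·31 + 44·43 + 56·84 + 84·49 = 34
u_9 = 25·34 + 10·61 + 44·31 + 56·43 + 84·84 = 66
u_10 = 25·66 + 10·34 + 44·61 + 56·31 + 84·43 = 31
Continuing the recurrence:
  u_11 = 27;  u_12 = 53;  u_13 = 5;  u_14 = 5;  u_15 = 27;  u_16 = 70
  u_17 = 85;  u_18 = 57;  u_19 = 12;  u_20 = 31;  u_21 = 75;  u_22 = 47
  u_23 = 19;  u_24 = 5;  u_25 = 69;  u_26 = 0;  u_27 = 5;  u_28 = 90
  u_29 = 85;  u_30 = 20;  u_31 = 61;  u_32 = 61;  u_33 = 9;  u_34 = 42
  u_35 = 93;  u_36 = 41;  u_37 = 22;  u_38 = 12;  u_39 = 2;  u_40 = 91
  u_41 = 30;  u_42 = 0;  u_43 = 89;  u_44 = 79;  u_45 = 64;  u_46 = 96
  u_47 = 54;  u_48 = 51;  u_49 = 60;  u_50 = 6;  u_51 = 17;  u_52 = 41
  u_53 = 82;  u_54 = 48;  u_55 = 42;  u_56 = 35;  u_57 = 94;  u_58 = 59
  u_59 = 57;  u_60 = 96;  u_61 = 93;  u_62 = 18;  u_63 = 75;  u_64 = 15
  u_65 = 57;  u_66 = 18;  u_67 = 20;  u_68 = 46;  u_69 = 95;  u_70 = 5
  u_71 = 8;  u_72 = 53;  u_73 = 42;  u_74 = 7;  u_75 = 12;  u_76 = 38
  u_77 = 34;  u_78 = 52;  u_79 = 13;  u_80 = 45;  u_81 = 6;  u_82 = 53
  u_83 = 22;  u_84 = 9;  u_85 = 6;  u_86 = 24;  u_87 = 47;  u_88 = 54
  u_89 = 88;  u_90 = 60;  u_91 = 92;  u_92 = 67;  u_93 = 52;  u_94 = 86
  u_95 = 96;  u_96 = 53;  u_97 = 59;  u_98 = 87;  u_99 = 43;  u_100 = 53
  u_101 = 50;  u_102 = 17;  u_103 = 72;  u_104 = 80;  u_105 = 50;  u_106 = 88
  u_107 = 40;  u_108 = 58;  u_109 = 13;  u_110 = 56;  u_111 = 37;  u_112 = 32
  u_113 = 19;  u_114 = 55;  u_115 = 49;  u_116 = 42;  u_117 = 49;  u_118 = 38
  u_119 = 79;  u_120 = 18;  u_121 = 66;  u_122 = 7;  u_123 = 28;  u_124 = 66
  u_125 = 74;  u_126 = 75;  u_127 = 12;  u_128 = 72;  u_129 = 67;  u_130 = 50
  u_131 = 32;  u_132 = 73;  u_133 = 80;  u_134 = 53;  u_135 = 77;  u_136 = 44
  u_137 = 70;  u_138 = 37;  u_139 = 6;  u_140 = 19;  u_141 = 79;  u_142 = 2
  u_143 = 76;  u_144 = 77;  u_145 = 63;  u_146 = 21;  u_147 = 43;  u_148 = 9
  u_149 = 32;  u_150 = 35;  u_151 = 40;  u_152 = 84;  u_153 = 89;  u_154 = 64
  u_155 = 17;  u_156 = 47;  u_157 = 2;  u_158 = 9;  u_159 = 8;  u_160 = 73
  u_161 = 56;  u_162 = 50;  u_163 = 18;  u_164 = 26;  u_165 = 76;  u_166 = 77
  u_167 = 16;  u_168 = 13;  u_169 = 31;  u_170 = 83;  u_171 = 39;  u_172 = 3
  u_173 = 58;  u_174 = 69;  u_175 = 50;  u_176 = 79;  u_177 = 87;  u_178 = 30
  u_179 = 15;  u_180 = 32;  u_181 = 4;  u_182 = 77;  u_183 = 40;  u_184 = 51
  u_185 = 21;  u_186 = 71;  u_187 = 36;  u_188 = 20;  u_189 = 35;  u_190 = 57
  u_191 = 62;  u_192 = 44;  u_193 = 11;  u_194 = 69;  u_195 = 3;  u_196 = 94
  u_197 = 28;  u_198 = 61;  u_199 = 71;  u_200 = 15;  u_201 = 41;  u_202 = 76
  u_203 = 42;  u_204 = 39;  u_205 = 50;  u_206 = 33;  u_207 = 40;  u_208 = 27
  u_209 = 67;  u_210 = 53;  u_211 = 47;  u_212 = 19;  u_213 = 82;  u_214 = 3
  u_215 = 85;  u_216 = 8;  u_217 = 95;  u_218 = 59;  u_219 = 29;  u_220 = 85
  u_221 = 42;  u_222 = 7;  u_223 = 51;  u_224 = 10;  u_225 = 84;  u_226 = 22
  u_227 = 36;  u_228 = 57;  u_229 = 52;  u_230 = 5;  u_231 = 33;  u_232 = 67
  u_233 = 31;  u_234 = 76;  u_235 = 54;  u_236 = 7;  u_237 = 74;  u_238 = 1
  u_239 = 5;  u_240 = 74;  u_241 = 80;  u_242 = 17;  u_243 = 92;  u_244 = 78
  u_245 = 55;  u_246 = 4;  u_247 = 89;  u_248 = 0;  u_249 = 28;  u_250 = 51
  u_251 = 85;  u_252 = 91;  u_253 = 50;  u_254 = 50;  u_255 = 54;  u_256 = 87
  u_257 = 33;  u_258 = 13;  u_259 = 67;  u_260 = 55;  u_261 = 36;  u_262 = 41
  u_263 = 16;  u_264 = 44;  u_265 = 0;  u_266 = 62;  u_267 = 66;  u_268 = 64
  u_269 = 51;  u_270 = 46;  u_271 = 91;  u_272 = 42;  u_273 = 91;  u_274 = 76
  u_275 = 38;  u_276 = 93;  u_277 = 26;  u_278 = 20;  u_279 = 75;  u_280 = 76
  u_281 = 91;  u_282 = 36;  u_283 = 73;  u_284 = 61;  u_285 = 90;  u_286 = 18
  u_287 = 88;  u_288 = 77;  u_289 = 84;  u_290 = 81;  u_291 = 83;  u_292 = 49
  u_293 = 10;  u_294 = 76;  u_295 = 88;  u_296 = 21;  u_297 = 16;  u_298 = 72
  u_299 = 34;  u_300 = 75
u_301 = 25·75 + 10·34 + 44·72 + 56·16 + 84·21 = 89
u_302 = 25·89 + 10·75 + 44·34 + 56·72 + 84·16 = 50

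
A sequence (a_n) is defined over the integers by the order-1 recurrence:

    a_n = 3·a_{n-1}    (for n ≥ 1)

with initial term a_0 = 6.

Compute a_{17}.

774840978

a_1 = 3·6 = 18
a_2 = 3·18 = 54
a_3 = 3·54 = 162
a_4 = 3·162 = 486
a_5 = 3·486 = 1458
a_6 = 3·1458 = 4374
a_7 = 3·4374 = 13122
a_8 = 3·13122 = 39366
a_9 = 3·39366 = 118098
a_10 = 3·118098 = 354294
a_11 = 3·354294 = 1062882
a_12 = 3·1062882 = 3188646
a_13 = 3·3188646 = 9565938
a_14 = 3·9565938 = 28697814
a_15 = 3·28697814 = 86093442
a_16 = 3·86093442 = 258280326
a_17 = 3·258280326 = 774840978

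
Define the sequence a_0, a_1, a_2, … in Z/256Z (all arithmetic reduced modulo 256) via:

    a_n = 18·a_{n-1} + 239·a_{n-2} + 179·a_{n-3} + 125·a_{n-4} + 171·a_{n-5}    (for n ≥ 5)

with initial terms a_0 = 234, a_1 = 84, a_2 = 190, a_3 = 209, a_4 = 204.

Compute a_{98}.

213

a_5 = 18·204 + 239·209 + 179·190 + 125·84 + 171·234 = 163
a_6 = 18·163 + 239·204 + 179·209 + 125·190 + 171·84 = 239
a_7 = 18·239 + 239·163 + 179·204 + 125·209 + 171·190 = 150
a_8 = 18·150 + 239·239 + 179·163 + 125·204 + 171·209 = 221
a_9 = 18·221 + 239·150 + 179·239 + 125·163 + 171·204 = 140
a_10 = 18·140 + 239·221 + 179·150 + 125·239 + 171·163 = 161
Continuing the recurrence:
  a_11 = 112;  a_12 = 46;  a_13 = 90;  a_14 = 183;  a_15 = 73;  a_16 = 47
  a_17 = 22;  a_18 = 241;  a_19 = 59;  a_20 = 61;  a_21 = 5;  a_22 = 237
  a_23 = 198;  a_24 = 224;  a_25 = 129;  a_26 = 180;  a_27 = 180;  a_28 = 137
  a_29 = 39;  a_30 = 144;  a_31 = 116;  a_32 = 254;  a_33 = 102;  a_34 = 199
  a_35 = 166;  a_36 = 73;  a_37 = 185;  a_38 = 136;  a_39 = 77;  a_40 = 68
  a_41 = 219;  a_42 = 180;  a_43 = 26;  a_44 = 164;  a_45 = 5;  a_46 = 209
  a_47 = 247;  a_48 = 110;  a_49 = 117;  a_50 = 5;  a_51 = 181;  a_52 = 231
  a_53 = 83;  a_54 = 166;  a_55 = 102;  a_56 = 225;  a_57 = 242;  a_58 = 228
  a_59 = 249;  a_60 = 147;  a_61 = 174;  a_62 = 142;  a_63 = 24;  a_64 = 6
  a_65 = 69;  a_66 = 204;  a_67 = 135;  a_68 = 39;  a_69 = 30;  a_70 = 157
  a_71 = 128;  a_72 = 197;  a_73 = 212;  a_74 = 6;  a_75 = 118;  a_76 = 211
  a_77 = 77;  a_78 = 115;  a_79 = 34;  a_80 = 113;  a_81 = 163;  a_82 = 81
  a_83 = 77;  a_84 = 229;  a_85 = 178;  a_86 = 148;  a_87 = 105;  a_88 = 68
  a_89 = 44;  a_90 = 41;  a_91 = 163;  a_92 = 216;  a_93 = 240;  a_94 = 234
  a_95 = 134;  a_96 = 11
a_97 = 18·11 + 239·134 + 179·234 + 125·240 + 171·216 = 246
a_98 = 18·246 + 239·11 + 179·134 + 125·234 + 171·240 = 213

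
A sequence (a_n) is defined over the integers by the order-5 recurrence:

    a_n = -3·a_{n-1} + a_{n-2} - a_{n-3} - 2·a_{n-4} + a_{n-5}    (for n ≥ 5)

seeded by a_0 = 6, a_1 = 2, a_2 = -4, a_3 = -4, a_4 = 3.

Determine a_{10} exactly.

4410

a_5 = -3·3 + 1·-4 + -1·-4 + -2·2 + 1·6 = -7
a_6 = -3·-7 + 1·3 + -1·-4 + -2·-4 + 1·2 = 38
a_7 = -3·38 + 1·-7 + -1·3 + -2·-4 + 1·-4 = -120
a_8 = -3·-120 + 1·38 + -1·-7 + -2·3 + 1·-4 = 395
a_9 = -3·395 + 1·-120 + -1·38 + -2·-7 + 1·3 = -1326
a_10 = -3·-1326 + 1·395 + -1·-120 + -2·38 + 1·-7 = 4410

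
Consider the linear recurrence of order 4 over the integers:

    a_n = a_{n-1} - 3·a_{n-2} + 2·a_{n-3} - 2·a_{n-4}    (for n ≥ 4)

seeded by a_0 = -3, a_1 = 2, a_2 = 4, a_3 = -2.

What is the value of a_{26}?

8194

a_4 = 1·-2 + -3·4 + 2·2 + -2·-3 = -4
a_5 = 1·-4 + -3·-2 + 2·4 + -2·2 = 6
a_6 = 1·6 + -3·-4 + 2·-2 + -2·4 = 6
a_7 = 1·6 + -3·6 + 2·-4 + -2·-2 = -16
a_8 = 1·-16 + -3·6 + 2·6 + -2·-4 = -14
a_9 = 1·-14 + -3·-16 + 2·6 + -2·6 = 34
a_10 = 1·34 + -3·-14 + 2·-16 + -2·6 = 32
a_11 = 1·32 + -3·34 + 2·-14 + -2·-16 = -66
a_12 = 1·-66 + -3·32 + 2·34 + -2·-14 = -66
a_13 = 1·-66 + -3·-66 + 2·32 + -2·34 = 128
a_14 = 1·128 + -3·-66 + 2·-66 + -2·32 = 130
a_15 = 1·130 + -3·128 + 2·-66 + -2·-66 = -254
a_16 = 1·-254 + -3·130 + 2·128 + -2·-66 = -256
a_17 = 1·-256 + -3·-254 + 2·130 + -2·128 = 510
a_18 = 1·510 + -3·-256 + 2·-254 + -2·130 = 510
a_19 = 1·510 + -3·510 + 2·-256 + -2·-254 = -1024
a_20 = 1·-1024 + -3·510 + 2·510 + -2·-256 = -1022
a_21 = 1·-1022 + -3·-1024 + 2·510 + -2·510 = 2050
a_22 = 1·2050 + -3·-1022 + 2·-1024 + -2·510 = 2048
a_23 = 1·2048 + -3·2050 + 2·-1022 + -2·-1024 = -4098
a_24 = 1·-4098 + -3·2048 + 2·2050 + -2·-1022 = -4098
a_25 = 1·-4098 + -3·-4098 + 2·2048 + -2·2050 = 8192
a_26 = 1·8192 + -3·-4098 + 2·-4098 + -2·2048 = 8194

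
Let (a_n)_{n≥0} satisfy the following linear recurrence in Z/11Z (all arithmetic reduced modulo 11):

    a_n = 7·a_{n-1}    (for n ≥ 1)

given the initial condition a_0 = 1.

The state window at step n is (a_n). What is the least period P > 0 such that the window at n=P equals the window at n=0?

n=0: window = (1)
n=1: window = (7)
n=2: window = (5)
n=3: window = (2)
n=4: window = (3)
n=5: window = (10)
n=6: window = (4)
n=7: window = (6)
n=8: window = (9)
n=9: window = (8)
n=10: window = (1)
window at n=10 equals window at n=0 → period = 10

10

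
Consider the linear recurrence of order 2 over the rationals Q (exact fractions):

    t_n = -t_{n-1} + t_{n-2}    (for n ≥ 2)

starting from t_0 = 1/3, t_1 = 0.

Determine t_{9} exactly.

-7

t_2 = -1·0 + 1·1/3 = 1/3
t_3 = -1·1/3 + 1·0 = -1/3
t_4 = -1·-1/3 + 1·1/3 = 2/3
t_5 = -1·2/3 + 1·-1/3 = -1
t_6 = -1·-1 + 1·2/3 = 5/3
t_7 = -1·5/3 + 1·-1 = -8/3
t_8 = -1·-8/3 + 1·5/3 = 13/3
t_9 = -1·13/3 + 1·-8/3 = -7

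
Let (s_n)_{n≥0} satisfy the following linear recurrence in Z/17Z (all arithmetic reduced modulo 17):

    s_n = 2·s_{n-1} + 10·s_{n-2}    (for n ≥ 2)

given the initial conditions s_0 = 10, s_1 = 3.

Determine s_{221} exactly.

s_2 = 2·3 + 10·10 = 4
s_3 = 2·4 + 10·3 = 4
s_4 = 2·4 + 10·4 = 14
s_5 = 2·14 + 10·4 = 0
s_6 = 2·0 + 10·14 = 4
s_7 = 2·4 + 10·0 = 8
s_8 = 2·8 + 10·4 = 5
s_9 = 2·5 + 10·8 = 5
s_10 = 2·5 + 10·5 = 9
s_11 = 2·9 + 10·5 = 0
s_12 = 2·0 + 10·9 = 5
s_13 = 2·5 + 10·0 = 10
s_14 = 2·10 + 10·5 = 2
s_15 = 2·2 + 10·10 = 2
s_16 = 2·2 + 10·2 = 7
s_17 = 2·7 + 10·2 = 0
s_18 = 2·0 + 10·7 = 2
s_19 = 2·2 + 10·0 = 4
s_20 = 2·4 + 10·2 = 11
s_21 = 2·11 + 10·4 = 11
s_22 = 2·11 + 10·11 = 13
s_23 = 2·13 + 10·11 = 0
s_24 = 2·0 + 10·13 = 11
s_25 = 2·11 + 10·0 = 5
s_26 = 2·5 + 10·11 = 1
s_27 = 2·1 + 10·5 = 1
s_28 = 2·1 + 10·1 = 12
s_29 = 2·12 + 10·1 = 0
s_30 = 2·0 + 10·12 = 1
s_31 = 2·1 + 10·0 = 2
s_32 = 2·2 + 10·1 = 14
s_33 = 2·14 + 10·2 = 14
s_34 = 2·14 + 10·14 = 15
s_35 = 2·15 + 10·14 = 0
s_36 = 2·0 + 10·15 = 14
s_37 = 2·14 + 10·0 = 11
s_38 = 2·11 + 10·14 = 9
s_39 = 2·9 + 10·11 = 9
s_40 = 2·9 + 10·9 = 6
s_41 = 2·6 + 10·9 = 0
s_42 = 2·0 + 10·6 = 9
s_43 = 2·9 + 10·0 = 1
s_44 = 2·1 + 10·9 = 7
s_45 = 2·7 + 10·1 = 7
s_46 = 2·7 + 10·7 = 16
s_47 = 2·16 + 10·7 = 0
s_48 = 2·0 + 10·16 = 7
s_49 = 2·7 + 10·0 = 14
s_50 = 2·14 + 10·7 = 13
s_51 = 2·13 + 10·14 = 13
s_52 = 2·13 + 10·13 = 3
s_53 = 2·3 + 10·13 = 0
s_54 = 2·0 + 10·3 = 13
s_55 = 2·13 + 10·0 = 9
s_56 = 2·9 + 10·13 = 12
s_57 = 2·12 + 10·9 = 12
s_58 = 2·12 + 10·12 = 8
s_59 = 2·8 + 10·12 = 0
s_60 = 2·0 + 10·8 = 12
s_61 = 2·12 + 10·0 = 7
s_62 = 2·7 + 10·12 = 15
s_63 = 2·15 + 10·7 = 15
s_64 = 2·15 + 10·15 = 10
s_65 = 2·10 + 10·15 = 0
s_66 = 2·0 + 10·10 = 15
s_67 = 2·15 + 10·0 = 13
s_68 = 2·13 + 10·15 = 6
s_69 = 2·6 + 10·13 = 6
s_70 = 2·6 + 10·6 = 4
s_71 = 2·4 + 10·6 = 0
s_72 = 2·0 + 10·4 = 6
s_73 = 2·6 + 10·0 = 12
s_74 = 2·12 + 10·6 = 16
s_75 = 2·16 + 10·12 = 16
s_76 = 2·16 + 10·16 = 5
s_77 = 2·5 + 10·16 = 0
s_78 = 2·0 + 10·5 = 16
s_79 = 2·16 + 10·0 = 15
s_80 = 2·15 + 10·16 = 3
s_81 = 2·3 + 10·15 = 3
s_82 = 2·3 + 10·3 = 2
s_83 = 2·2 + 10·3 = 0
s_84 = 2·0 + 10·2 = 3
s_85 = 2·3 + 10·0 = 6
s_86 = 2·6 + 10·3 = 8
s_87 = 2·8 + 10·6 = 8
s_88 = 2·8 + 10·8 = 11
s_89 = 2·11 + 10·8 = 0
s_90 = 2·0 + 10·11 = 8
s_91 = 2·8 + 10·0 = 16
s_92 = 2·16 + 10·8 = 10
s_93 = 2·10 + 10·16 = 10
s_94 = 2·10 + 10·10 = 1
s_95 = 2·1 + 10·10 = 0
s_96 = 2·0 + 10·1 = 10
s_97 = 2·10 + 10·0 = 3
(s_96, s_97) = (10, 3) = (s_0, s_1), so the sequence has period 96.
221 ≡ 29 (mod 96), hence s_221 = s_29 = 0.

0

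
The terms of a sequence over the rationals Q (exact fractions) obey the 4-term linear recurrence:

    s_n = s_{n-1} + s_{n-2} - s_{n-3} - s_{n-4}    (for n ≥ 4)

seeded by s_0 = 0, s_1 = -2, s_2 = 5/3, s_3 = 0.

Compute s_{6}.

6

s_4 = 1·0 + 1·5/3 + -1·-2 + -1·0 = 11/3
s_5 = 1·11/3 + 1·0 + -1·5/3 + -1·-2 = 4
s_6 = 1·4 + 1·11/3 + -1·0 + -1·5/3 = 6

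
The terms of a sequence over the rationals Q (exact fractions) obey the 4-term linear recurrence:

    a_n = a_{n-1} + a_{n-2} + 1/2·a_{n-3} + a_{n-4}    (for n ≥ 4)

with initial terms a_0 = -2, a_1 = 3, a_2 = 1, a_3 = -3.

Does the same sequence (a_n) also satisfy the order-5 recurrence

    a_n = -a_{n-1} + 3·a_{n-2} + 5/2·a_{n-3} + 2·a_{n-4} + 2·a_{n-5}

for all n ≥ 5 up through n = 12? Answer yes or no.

Terms a_0..a_12: -2, 3, 1, -3, -5/2, -2, -5, -45/4, -79/4, -71/2, -527/8, -245/2, -1807/8
n=5: candidate gives -2, actual a_5 = -2 ✓
n=6: candidate gives -5, actual a_6 = -5 ✓
n=7: candidate gives -45/4, actual a_7 = -45/4 ✓
n=8: candidate gives -79/4, actual a_8 = -79/4 ✓
n=9: candidate gives -71/2, actual a_9 = -71/2 ✓
n=10: candidate gives -527/8, actual a_10 = -527/8 ✓
n=11: candidate gives -245/2, actual a_11 = -245/2 ✓
n=12: candidate gives -1807/8, actual a_12 = -1807/8 ✓

yes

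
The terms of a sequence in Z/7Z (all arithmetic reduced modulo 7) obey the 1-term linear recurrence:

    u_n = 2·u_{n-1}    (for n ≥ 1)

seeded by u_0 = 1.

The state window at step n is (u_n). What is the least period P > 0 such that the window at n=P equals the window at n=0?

n=0: window = (1)
n=1: window = (2)
n=2: window = (4)
n=3: window = (1)
window at n=3 equals window at n=0 → period = 3

3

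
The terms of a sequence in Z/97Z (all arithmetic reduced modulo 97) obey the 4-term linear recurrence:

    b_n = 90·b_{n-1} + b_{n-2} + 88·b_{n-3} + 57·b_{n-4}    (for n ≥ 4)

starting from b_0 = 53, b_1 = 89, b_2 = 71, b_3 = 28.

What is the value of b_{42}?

b_4 = 90·28 + 1·71 + 88·89 + 57·53 = 58
b_5 = 90·58 + 1·28 + 88·71 + 57·89 = 79
b_6 = 90·79 + 1·58 + 88·28 + 57·71 = 2
b_7 = 90·2 + 1·79 + 88·58 + 57·28 = 72
b_8 = 90·72 + 1·2 + 88·79 + 57·58 = 56
b_9 = 90·56 + 1·72 + 88·2 + 57·79 = 91
b_10 = 90·91 + 1·56 + 88·72 + 57·2 = 49
b_11 = 90·49 + 1·91 + 88·56 + 57·72 = 50
b_12 = 90·50 + 1·49 + 88·91 + 57·56 = 35
b_13 = 90·35 + 1·50 + 88·49 + 57·91 = 89
b_14 = 90·89 + 1·35 + 88·50 + 57·49 = 9
b_15 = 90·9 + 1·89 + 88·35 + 57·50 = 39
b_16 = 90·39 + 1·9 + 88·89 + 57·35 = 57
b_17 = 90·57 + 1·39 + 88·9 + 57·89 = 73
b_18 = 90·73 + 1·57 + 88·39 + 57·9 = 96
b_19 = 90·96 + 1·73 + 88·57 + 57·39 = 44
b_20 = 90·44 + 1·96 + 88·73 + 57·57 = 52
b_21 = 90·52 + 1·44 + 88·96 + 57·73 = 67
b_22 = 90·67 + 1·52 + 88·44 + 57·96 = 3
b_23 = 90·3 + 1·67 + 88·52 + 57·44 = 49
b_24 = 90·49 + 1·3 + 88·67 + 57·52 = 81
b_25 = 90·81 + 1·49 + 88·3 + 57·67 = 73
b_26 = 90·73 + 1·81 + 88·49 + 57·3 = 76
b_27 = 90·76 + 1·73 + 88·81 + 57·49 = 53
b_28 = 90·53 + 1·76 + 88·73 + 57·81 = 76
b_29 = 90·76 + 1·53 + 88·76 + 57·73 = 88
b_30 = 90·88 + 1·76 + 88·53 + 57·76 = 17
b_31 = 90·17 + 1·88 + 88·76 + 57·53 = 75
b_32 = 90·75 + 1·17 + 88·88 + 57·76 = 25
b_33 = 90·25 + 1·75 + 88·17 + 57·88 = 10
b_34 = 90·10 + 1·25 + 88·75 + 57·17 = 55
b_35 = 90·55 + 1·10 + 88·25 + 57·75 = 86
b_36 = 90·86 + 1·55 + 88·10 + 57·25 = 12
b_37 = 90·12 + 1·86 + 88·55 + 57·10 = 77
b_38 = 90·77 + 1·12 + 88·86 + 57·55 = 88
b_39 = 90·88 + 1·77 + 88·12 + 57·86 = 84
b_40 = 90·84 + 1·88 + 88·77 + 57·12 = 73
b_41 = 90·73 + 1·84 + 88·88 + 57·77 = 66
b_42 = 90·66 + 1·73 + 88·84 + 57·88 = 88

88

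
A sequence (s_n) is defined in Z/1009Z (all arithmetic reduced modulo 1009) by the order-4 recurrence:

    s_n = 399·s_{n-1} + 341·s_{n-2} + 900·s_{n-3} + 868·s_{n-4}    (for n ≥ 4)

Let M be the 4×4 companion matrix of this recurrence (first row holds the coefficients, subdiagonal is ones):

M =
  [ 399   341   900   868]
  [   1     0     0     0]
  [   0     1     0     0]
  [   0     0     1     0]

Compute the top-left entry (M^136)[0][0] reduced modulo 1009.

(M^136)[0][0] is the top entry after applying M 136 times to the unit state (1, 0, 0, 0). Equivalently it is h_{139} for the auxiliary sequence (h_n) obeying the same recurrence with h_3 = 1 and h_i = 0 for 0 ≤ i < 3:
h_4 = 399·1 + 341·0 + 900·0 + 868·0 = 399
h_5 = 399·399 + 341·1 + 900·0 + 868·0 = 120
h_6 = 399·120 + 341·399 + 900·1 + 868·0 = 192
h_7 = 399·192 + 341·120 + 900·399 + 868·1 = 239
h_8 = 399·239 + 341·192 + 900·120 + 868·399 = 684
h_9 = 399·684 + 341·239 + 900·192 + 868·120 = 750
Continuing the recurrence:
  h_10 = 96;  h_11 = 143;  h_12 = 391;  h_13 = 775;  h_14 = 752;  h_15 = 68
  h_16 = 680;  h_17 = 347;  h_18 = 603;  h_19 = 768;  h_20 = 986;  h_21 = 833
  h_22 = 403;  h_23 = 45;  h_24 = 221;  h_25 = 666;  h_26 = 883;  h_27 = 93
  h_28 = 367;  h_29 = 101;  h_30 = 536;  h_31 = 452;  h_32 = 695;  h_33 = 577
  h_34 = 323;  h_35 = 491;  h_36 = 877;  h_37 = 217;  h_38 = 22;  h_39 = 689
  h_40 = 906;  h_41 = 426;  h_42 = 144;  h_43 = 765;  h_44 = 557;  h_45 = 719
  h_46 = 808;  h_47 = 438;  h_48 = 772;  h_49 = 550;  h_50 = 170;  h_51 = 502
  h_52 = 674;  h_53 = 968;  h_54 = 590;  h_55 = 497;  h_56 = 174;  h_57 = 772
  h_58 = 956;  h_59 = 703;  h_60 = 374;  h_61 = 327;  h_62 = 170;  h_63 = 97
  h_64 = 224;  h_65 = 303;  h_66 = 289;  h_67 = 939;  h_68 = 963;  h_69 = 596
  h_70 = 316;  h_71 = 135;  h_72 = 225;  h_73 = 177;  h_74 = 294;  h_75 = 915
  h_76 = 631;  h_77 = 263;  h_78 = 326;  h_79 = 774;  h_80 = 663;  h_81 = 795
  h_82 = 275;  h_83 = 646;  h_84 = 870;  h_85 = 557;  h_86 = 70;  h_87 = 672
  h_88 = 652;  h_89 = 542;  h_90 = 304;  h_91 = 47;  h_92 = 668;  h_93 = 462
  h_94 = 899;  h_95 = 916;  h_96 = 799;  h_97 = 857;  h_98 = 343;  h_99 = 957
  h_100 = 124;  h_101 = 654;  h_102 = 213;  h_103 = 126;  h_104 = 840;  h_105 = 355
  h_106 = 898;  h_107 = 737;  h_108 = 195;  h_109 = 574;  h_110 = 787;  h_111 = 146
  h_112 = 454;  h_113 = 648;  h_114 = 938;  h_115 = 478;  h_116 = 586;  h_117 = 393
  h_118 = 743;  h_119 = 534;  h_120 = 933;  h_121 = 235;  h_122 = 735;  h_123 = 663
  h_124 = 818;  h_125 = 300;  h_126 = 756;  h_127 = 328;  h_128 = 488;  h_129 = 236
  h_130 = 171;  h_131 = 833;  h_132 = 509;  h_133 = 350;  h_134 = 547;  h_135 = 202
  h_136 = 811;  h_137 = 978
h_138 = 399·978 + 341·811 + 900·202 + 868·547 = 570
h_139 = 399·570 + 341·978 + 900·811 + 868·202 = 87

87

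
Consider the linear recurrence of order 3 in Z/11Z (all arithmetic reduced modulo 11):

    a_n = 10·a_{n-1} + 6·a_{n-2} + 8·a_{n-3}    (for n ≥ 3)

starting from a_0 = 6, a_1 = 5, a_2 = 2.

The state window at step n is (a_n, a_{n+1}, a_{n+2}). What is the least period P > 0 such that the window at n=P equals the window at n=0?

120

n=0: window = (6, 5, 2)
n=1: window = (5, 2, 10)
n=2: window = (2, 10, 9)
n=3: window = (10, 9, 1)
n=4: window = (9, 1, 1)
n=5: window = (1, 1, 0)
n=6: window = (1, 0, 3)
n=7: window = (0, 3, 5)
n=8: window = (3, 5, 2)
n=9: window = (5, 2, 8)
n=10: window = (2, 8, 0)
n=11: window = (8, 0, 9)
n=12: window = (0, 9, 0)
n=13: window = (9, 0, 10)
n=14: window = (0, 10, 7)
n=15: window = (10, 7, 9)
n=16: window = (7, 9, 3)
n=17: window = (9, 3, 8)
n=18: window = (3, 8, 5)
n=19: window = (8, 5, 1)
n=20: window = (5, 1, 5)
n=21: window = (1, 5, 8)
n=22: window = (5, 8, 8)
n=23: window = (8, 8, 3)
n=24: window = (8, 3, 10)
n=25: window = (3, 10, 6)
n=26: window = (10, 6, 1)
n=27: window = (6, 1, 5)
n=28: window = (1, 5, 5)
n=29: window = (5, 5, 0)
n=30: window = (5, 0, 4)
n=31: window = (0, 4, 3)
n=32: window = (4, 3, 10)
n=33: window = (3, 10, 7)
n=34: window = (10, 7, 0)
n=35: window = (7, 0, 1)
n=36: window = (0, 1, 0)
n=37: window = (1, 0, 6)
n=38: window = (0, 6, 2)
n=39: window = (6, 2, 1)
n=40: window = (2, 1, 4)
…
n=118: window = (1, 6, 6)
n=119: window = (6, 6, 5)
n=120: window = (6, 5, 2)
window at n=120 equals window at n=0 → period = 120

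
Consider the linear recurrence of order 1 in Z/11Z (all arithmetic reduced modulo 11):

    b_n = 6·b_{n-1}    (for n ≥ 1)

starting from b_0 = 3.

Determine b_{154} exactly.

5

b_1 = 6·3 = 7
b_2 = 6·7 = 9
b_3 = 6·9 = 10
b_4 = 6·10 = 5
b_5 = 6·5 = 8
b_6 = 6·8 = 4
b_7 = 6·4 = 2
b_8 = 6·2 = 1
b_9 = 6·1 = 6
b_10 = 6·6 = 3
(b_10) = (3) = (b_0), so the sequence has period 10.
154 ≡ 4 (mod 10), hence b_154 = b_4 = 5.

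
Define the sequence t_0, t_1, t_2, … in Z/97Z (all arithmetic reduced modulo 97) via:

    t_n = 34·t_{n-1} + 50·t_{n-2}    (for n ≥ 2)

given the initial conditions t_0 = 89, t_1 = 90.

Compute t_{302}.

t_2 = 34·90 + 50·89 = 41
t_3 = 34·41 + 50·90 = 74
t_4 = 34·74 + 50·41 = 7
t_5 = 34·7 + 50·74 = 58
t_6 = 34·58 + 50·7 = 91
t_7 = 34·91 + 50·58 = 77
t_8 = 34·77 + 50·91 = 87
t_9 = 34·87 + 50·77 = 18
t_10 = 34·18 + 50·87 = 15
t_11 = 34·15 + 50·18 = 52
t_12 = 34·52 + 50·15 = 93
t_13 = 34·93 + 50·52 = 39
t_14 = 34·39 + 50·93 = 59
t_15 = 34·59 + 50·39 = 76
t_16 = 34·76 + 50·59 = 5
t_17 = 34·5 + 50·76 = 90
t_18 = 34·90 + 50·5 = 12
t_19 = 34·12 + 50·90 = 58
t_20 = 34·58 + 50·12 = 50
t_21 = 34·50 + 50·58 = 41
t_22 = 34·41 + 50·50 = 14
t_23 = 34·14 + 50·41 = 4
t_24 = 34·4 + 50·14 = 60
t_25 = 34·60 + 50·4 = 9
t_26 = 34·9 + 50·60 = 8
t_27 = 34·8 + 50·9 = 43
t_28 = 34·43 + 50·8 = 19
t_29 = 34·19 + 50·43 = 80
t_30 = 34·80 + 50·19 = 81
t_31 = 34·81 + 50·80 = 61
t_32 = 34·61 + 50·81 = 13
t_33 = 34·13 + 50·61 = 0
t_34 = 34·0 + 50·13 = 68
t_35 = 34·68 + 50·0 = 81
t_36 = 34·81 + 50·68 = 43
t_37 = 34·43 + 50·81 = 80
t_38 = 34·80 + 50·43 = 20
t_39 = 34·20 + 50·80 = 24
t_40 = 34·24 + 50·20 = 70
t_41 = 34·70 + 50·24 = 88
t_42 = 34·88 + 50·70 = 90
t_43 = 34·90 + 50·88 = 88
t_44 = 34·88 + 50·90 = 23
t_45 = 34·23 + 50·88 = 41
t_46 = 34·41 + 50·23 = 22
t_47 = 34·22 + 50·41 = 82
t_48 = 34·82 + 50·22 = 8
t_49 = 34·8 + 50·82 = 7
t_50 = 34·7 + 50·8 = 56
t_51 = 34·56 + 50·7 = 23
t_52 = 34·23 + 50·56 = 90
t_53 = 34·90 + 50·23 = 39
t_54 = 34·39 + 50·90 = 6
t_55 = 34·6 + 50·39 = 20
t_56 = 34·20 + 50·6 = 10
t_57 = 34·10 + 50·20 = 79
t_58 = 34·79 + 50·10 = 82
t_59 = 34·82 + 50·79 = 45
t_60 = 34·45 + 50·82 = 4
t_61 = 34·4 + 50·45 = 58
t_62 = 34·58 + 50·4 = 38
t_63 = 34·38 + 50·58 = 21
t_64 = 34·21 + 50·38 = 92
t_65 = 34·92 + 50·21 = 7
t_66 = 34·7 + 50·92 = 85
t_67 = 34·85 + 50·7 = 39
t_68 = 34·39 + 50·85 = 47
t_69 = 34·47 + 50·39 = 56
t_70 = 34·56 + 50·47 = 83
t_71 = 34·83 + 50·56 = 93
t_72 = 34·93 + 50·83 = 37
t_73 = 34·37 + 50·93 = 88
t_74 = 34·88 + 50·37 = 89
t_75 = 34·89 + 50·88 = 54
t_76 = 34·54 + 50·89 = 78
t_77 = 34·78 + 50·54 = 17
t_78 = 34·17 + 50·78 = 16
t_79 = 34·16 + 50·17 = 36
t_80 = 34·36 + 50·16 = 84
t_81 = 34·84 + 50·36 = 0
t_82 = 34·0 + 50·84 = 29
t_83 = 34·29 + 50·0 = 16
t_84 = 34·16 + 50·29 = 54
t_85 = 34·54 + 50·16 = 17
t_86 = 34·17 + 50·54 = 77
t_87 = 34·77 + 50·17 = 73
t_88 = 34·73 + 50·77 = 27
t_89 = 34·27 + 50·73 = 9
t_90 = 34·9 + 50·27 = 7
t_91 = 34·7 + 50·9 = 9
t_92 = 34·9 + 50·7 = 74
t_93 = 34·74 + 50·9 = 56
t_94 = 34·56 + 50·74 = 75
t_95 = 34·75 + 50·56 = 15
t_96 = 34·15 + 50·75 = 89
t_97 = 34·89 + 50·15 = 90
(t_96, t_97) = (89, 90) = (t_0, t_1), so the sequence has period 96.
302 ≡ 14 (mod 96), hence t_302 = t_14 = 59.

59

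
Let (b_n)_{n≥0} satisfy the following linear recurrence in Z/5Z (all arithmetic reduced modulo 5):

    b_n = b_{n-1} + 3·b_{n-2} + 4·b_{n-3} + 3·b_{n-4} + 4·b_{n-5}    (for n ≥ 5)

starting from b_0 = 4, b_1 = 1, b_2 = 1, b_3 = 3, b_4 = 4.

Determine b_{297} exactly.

3

b_5 = 1·4 + 3·3 + 4·1 + 3·1 + 4·4 = 1
b_6 = 1·1 + 3·4 + 4·3 + 3·1 + 4·1 = 2
b_7 = 1·2 + 3·1 + 4·4 + 3·3 + 4·1 = 4
b_8 = 1·4 + 3·2 + 4·1 + 3·4 + 4·3 = 3
b_9 = 1·3 + 3·4 + 4·2 + 3·1 + 4·4 = 2
b_10 = 1·2 + 3·3 + 4·4 + 3·2 + 4·1 = 2
Continuing the recurrence:
  b_11 = 0;  b_12 = 4;  b_13 = 0;  b_14 = 1;  b_15 = 0;  b_16 = 0
  b_17 = 0;  b_18 = 3;  b_19 = 2;  b_20 = 1;  b_21 = 4;  b_22 = 4
  b_23 = 3;  b_24 = 2;  b_25 = 3;  b_26 = 4;  b_27 = 1;  b_28 = 3
  b_29 = 4;  b_30 = 1;  b_31 = 4;  b_32 = 1;  b_33 = 1;  b_34 = 4
  b_35 = 2;  b_36 = 2;  b_37 = 1;  b_38 = 1;  b_39 = 4;  b_40 = 0
  b_41 = 2;  b_42 = 0;  b_43 = 2;  b_44 = 1;  b_45 = 3;  b_46 = 2
  b_47 = 1;  b_48 = 0;  b_49 = 4;  b_50 = 1;  b_51 = 4;  b_52 = 2
  b_53 = 0;  b_54 = 1;  b_55 = 0;  b_56 = 0;  b_57 = 2;  b_58 = 0
  b_59 = 0;  b_60 = 3;  b_61 = 4;  b_62 = 1;  b_63 = 0;  b_64 = 3
  b_65 = 1;  b_66 = 4;  b_67 = 3;  b_68 = 3;  b_69 = 3;  b_70 = 0
  b_71 = 1;  b_72 = 4;  b_73 = 3;  b_74 = 1;  b_75 = 4;  b_76 = 0
  b_77 = 1;  b_78 = 2;  b_79 = 1;  b_80 = 2;  b_81 = 1;  b_82 = 1
  b_83 = 3;  b_84 = 0;  b_85 = 4;  b_86 = 3;  b_87 = 3;  b_88 = 0
  b_89 = 3;  b_90 = 0;  b_91 = 0;  b_92 = 4;  b_93 = 3;  b_94 = 2
  b_95 = 2;  b_96 = 2;  b_97 = 1;  b_98 = 3;  b_99 = 3;  b_100 = 0
  b_101 = 2;  b_102 = 2;  b_103 = 4;  b_104 = 0;  b_105 = 1;  b_106 = 1
  b_107 = 4;  b_108 = 2;  b_109 = 1;  b_110 = 0;  b_111 = 2;  b_112 = 3
  b_113 = 0;  b_114 = 1;  b_115 = 4;  b_116 = 4;  b_117 = 2;  b_118 = 3
  b_119 = 1;  b_120 = 1;  b_121 = 3;  b_122 = 2;  b_123 = 0;  b_124 = 0
  b_125 = 1;  b_126 = 4;  b_127 = 0;  b_128 = 1;  b_129 = 0;  b_130 = 4
  b_131 = 4;  b_132 = 4;  b_133 = 1;  b_134 = 1;  b_135 = 3;  b_136 = 3
  b_137 = 0;  b_138 = 3;  b_139 = 3;  b_140 = 3;  b_141 = 1;  b_142 = 1
  b_143 = 2;  b_144 = 0;  b_145 = 0;  b_146 = 0;  b_147 = 0;  b_148 = 3
  b_149 = 3;  b_150 = 2;  b_151 = 3;  b_152 = 0;  b_153 = 3;  b_154 = 3
  b_155 = 4;  b_156 = 2;  b_157 = 0;  b_158 = 3;  b_159 = 0;  b_160 = 1
  b_161 = 1;  b_162 = 3;  b_163 = 2;  b_164 = 3;  b_165 = 3;  b_166 = 3
  b_167 = 2;  b_168 = 0;  b_169 = 4;  b_170 = 3;  b_171 = 3;  b_172 = 1
  b_173 = 4;  b_174 = 4;  b_175 = 1;  b_176 = 4;  b_177 = 4;  b_178 = 3
  b_179 = 0;  b_180 = 1;  b_181 = 1;  b_182 = 4;  b_183 = 3;  b_184 = 2
  b_185 = 4;  b_186 = 3;  b_187 = 3;  b_188 = 1;  b_189 = 2;  b_190 = 2
  b_191 = 3;  b_192 = 2;  b_193 = 4;  b_194 = 1;  b_195 = 3;  b_196 = 0
  b_197 = 3;  b_198 = 4;  b_199 = 1;  b_200 = 2;  b_201 = 0;  b_202 = 4
  b_203 = 1;  b_204 = 3;  b_205 = 0;  b_206 = 0;  b_207 = 1;  b_208 = 4
  b_209 = 4;  b_210 = 0;  b_211 = 1;  b_212 = 3;  b_213 = 4;  b_214 = 3
  b_215 = 0;  b_216 = 3;  b_217 = 4;  b_218 = 3;  b_219 = 4;  b_220 = 3
  b_221 = 1;  b_222 = 1;  b_223 = 0;  b_224 = 2;  b_225 = 1;  b_226 = 4
  b_227 = 4;  b_228 = 1;  b_229 = 0;  b_230 = 0;  b_231 = 2;  b_232 = 1
  b_233 = 1;  b_234 = 2;  b_235 = 0;  b_236 = 1;  b_237 = 1;  b_238 = 4
  b_239 = 4;  b_240 = 3;  b_241 = 3;  b_242 = 4;  b_243 = 3;  b_244 = 2
  b_245 = 3;  b_246 = 0;  b_247 = 2;  b_248 = 2;  b_249 = 0;  b_250 = 1
  b_251 = 0;  b_252 = 2;  b_253 = 4;  b_254 = 3;  b_255 = 2;  b_256 = 3
  b_257 = 1;  b_258 = 3;  b_259 = 1;  b_260 = 1;  b_261 = 1;  b_262 = 1
  b_263 = 3;  b_264 = 2;  b_265 = 2;  b_266 = 2;  b_267 = 4;  b_268 = 1
  b_269 = 0;  b_270 = 3;  b_271 = 2;  b_272 = 0;  b_273 = 2;  b_274 = 4
  b_275 = 3;  b_276 = 1;  b_277 = 2;  b_278 = 2;  b_279 = 2;  b_280 = 1
  b_281 = 0;  b_282 = 0;  b_283 = 3;  b_284 = 4;  b_285 = 2;  b_286 = 1
  b_287 = 2;  b_288 = 2;  b_289 = 4;  b_290 = 4;  b_291 = 4;  b_292 = 1
  b_293 = 4;  b_294 = 1;  b_295 = 0
b_296 = 1·0 + 3·1 + 4·4 + 3·1 + 4·4 = 3
b_297 = 1·3 + 3·0 + 4·1 + 3·4 + 4·1 = 3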